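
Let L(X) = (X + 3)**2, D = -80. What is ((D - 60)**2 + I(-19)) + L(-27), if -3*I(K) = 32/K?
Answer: 1150064/57 ≈ 20177.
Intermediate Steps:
I(K) = -32/(3*K)
L(X) = (3 + X)**2
((D - 60)**2 + I(-19)) + L(-27) = ((-80 - 60)**2 - 32/3/(-19)) + (3 - 27)**2 = ((-140)**2 - 32/3*(-1/19)) + (-24)**2 = (19600 + 32/57) + 576 = 1117232/57 + 576 = 1150064/57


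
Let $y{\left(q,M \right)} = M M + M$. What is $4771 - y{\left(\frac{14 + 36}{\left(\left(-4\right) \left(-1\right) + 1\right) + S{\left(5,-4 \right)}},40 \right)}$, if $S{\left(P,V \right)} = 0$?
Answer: $3131$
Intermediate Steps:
$y{\left(q,M \right)} = M + M^{2}$ ($y{\left(q,M \right)} = M^{2} + M = M + M^{2}$)
$4771 - y{\left(\frac{14 + 36}{\left(\left(-4\right) \left(-1\right) + 1\right) + S{\left(5,-4 \right)}},40 \right)} = 4771 - 40 \left(1 + 40\right) = 4771 - 40 \cdot 41 = 4771 - 1640 = 3131$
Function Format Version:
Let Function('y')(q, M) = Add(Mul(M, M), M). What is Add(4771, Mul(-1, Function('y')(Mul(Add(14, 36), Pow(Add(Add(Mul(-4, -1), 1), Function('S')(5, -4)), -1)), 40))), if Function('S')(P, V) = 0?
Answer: 3131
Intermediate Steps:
Function('y')(q, M) = Add(M, Pow(M, 2)) (Function('y')(q, M) = Add(Pow(M, 2), M) = Add(M, Pow(M, 2)))
Add(4771, Mul(-1, Function('y')(Mul(Add(14, 36), Pow(Add(Add(Mul(-4, -1), 1), Function('S')(5, -4)), -1)), 40))) = Add(4771, Mul(-1, Mul(40, Add(1, 40)))) = Add(4771, Mul(-1, Mul(40, 41))) = Add(4771, Mul(-1, 1640)) = Add(4771, -1640) = 3131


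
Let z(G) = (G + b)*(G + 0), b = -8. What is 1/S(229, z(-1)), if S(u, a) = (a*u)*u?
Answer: 1/471969 ≈ 2.1188e-6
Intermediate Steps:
z(G) = G*(-8 + G) (z(G) = (G - 8)*(G + 0) = (-8 + G)*G = G*(-8 + G))
S(u, a) = a*u²
1/S(229, z(-1)) = 1/(-(-8 - 1)*229²) = 1/(-1*(-9)*52441) = 1/(9*52441) = 1/471969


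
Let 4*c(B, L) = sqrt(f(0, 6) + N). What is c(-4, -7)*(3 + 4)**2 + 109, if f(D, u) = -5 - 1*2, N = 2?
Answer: 109 + 49*I*sqrt(5)/4 ≈ 109.0 + 27.392*I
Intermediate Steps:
f(D, u) = -7 (f(D, u) = -5 - 2 = -7)
c(B, L) = I*sqrt(5)/4 (c(B, L) = sqrt(-7 + 2)/4 = sqrt(-5)/4 = (I*sqrt(5))/4 = I*sqrt(5)/4)
c(-4, -7)*(3 + 4)**2 + 109 = (I*sqrt(5)/4)*(3 + 4)**2 + 109 = (I*sqrt(5)/4)*7**2 + 109 = (I*sqrt(5)/4)*49 + 109 = 49*I*sqrt(5)/4 + 109 = 109 + 49*I*sqrt(5)/4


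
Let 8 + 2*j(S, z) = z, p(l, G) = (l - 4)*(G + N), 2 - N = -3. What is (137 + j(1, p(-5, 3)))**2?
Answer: 9409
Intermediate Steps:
N = 5 (N = 2 - 1*(-3) = 2 + 3 = 5)
p(l, G) = (-4 + l)*(5 + G) (p(l, G) = (l - 4)*(G + 5) = (-4 + l)*(5 + G))
j(S, z) = -4 + z/2
(137 + j(1, p(-5, 3)))**2 = (137 + (-4 + (-20 - 4*3 + 5*(-5) + 3*(-5))/2))**2 = (137 + (-4 + (-20 - 12 - 25 - 15)/2))**2 = (137 + (-4 + (1/2)*(-72)))**2 = (137 + (-4 - 36))**2 = (137 - 40)**2 = 97**2 = 9409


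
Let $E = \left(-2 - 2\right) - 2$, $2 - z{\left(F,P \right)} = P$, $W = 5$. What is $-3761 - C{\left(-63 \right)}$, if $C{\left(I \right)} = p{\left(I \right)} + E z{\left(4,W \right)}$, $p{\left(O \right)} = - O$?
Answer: $-3842$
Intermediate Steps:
$z{\left(F,P \right)} = 2 - P$
$E = -6$ ($E = -4 - 2 = -6$)
$C{\left(I \right)} = 18 - I$ ($C{\left(I \right)} = - I - 6 \left(2 - 5\right) = - I - -18 = - I + 18 = 18 - I$)
$-3761 - C{\left(-63 \right)} = -3761 - \left(18 - -63\right) = -3761 - \left(18 + 63\right) = -3761 - 81 = -3842$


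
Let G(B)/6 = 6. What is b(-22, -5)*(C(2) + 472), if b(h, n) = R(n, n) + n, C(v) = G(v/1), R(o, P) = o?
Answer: -5080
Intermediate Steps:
G(B) = 36 (G(B) = 6*6 = 36)
C(v) = 36
b(h, n) = 2*n (b(h, n) = n + n = 2*n)
b(-22, -5)*(C(2) + 472) = (2*(-5))*(36 + 472) = -10*508 = -5080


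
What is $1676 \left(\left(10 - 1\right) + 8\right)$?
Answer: $28492$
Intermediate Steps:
$1676 \left(\left(10 - 1\right) + 8\right) = 1676 \left(9 + 8\right) = 1676 \cdot 17 = 28492$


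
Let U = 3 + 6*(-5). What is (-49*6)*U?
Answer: 7938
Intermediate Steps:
U = -27 (U = 3 - 30 = -27)
(-49*6)*U = -49*6*(-27) = -294*(-27) = 7938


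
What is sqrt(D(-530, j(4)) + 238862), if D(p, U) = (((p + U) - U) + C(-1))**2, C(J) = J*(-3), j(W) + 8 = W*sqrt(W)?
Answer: 57*sqrt(159) ≈ 718.74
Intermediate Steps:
j(W) = -8 + W**(3/2) (j(W) = -8 + W*sqrt(W) = -8 + W**(3/2))
C(J) = -3*J
D(p, U) = (3 + p)**2 (D(p, U) = (((p + U) - U) - 3*(-1))**2 = (((U + p) - U) + 3)**2 = (p + 3)**2 = (3 + p)**2)
sqrt(D(-530, j(4)) + 238862) = sqrt((3 - 530)**2 + 238862) = sqrt((-527)**2 + 238862) = sqrt(277729 + 238862) = sqrt(516591) = 57*sqrt(159)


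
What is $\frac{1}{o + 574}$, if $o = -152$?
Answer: $\frac{1}{422} \approx 0.0023697$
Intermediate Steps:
$\frac{1}{o + 574} = \frac{1}{-152 + 574} = \frac{1}{422}$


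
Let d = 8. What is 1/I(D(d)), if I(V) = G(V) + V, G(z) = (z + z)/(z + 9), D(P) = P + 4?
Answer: 7/92 ≈ 0.076087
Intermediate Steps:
D(P) = 4 + P
G(z) = 2*z/(9 + z) (G(z) = (2*z)/(9 + z) = 2*z/(9 + z))
I(V) = V + 2*V/(9 + V) (I(V) = 2*V/(9 + V) + V = V + 2*V/(9 + V))
1/I(D(d)) = 1/((4 + 8)*(11 + (4 + 8))/(9 + (4 + 8))) = 1/(12*(11 + 12)/(9 + 12)) = 1/(12*23/21) = 1/(12*(1/21)*23) = 1/(92/7) = 7/92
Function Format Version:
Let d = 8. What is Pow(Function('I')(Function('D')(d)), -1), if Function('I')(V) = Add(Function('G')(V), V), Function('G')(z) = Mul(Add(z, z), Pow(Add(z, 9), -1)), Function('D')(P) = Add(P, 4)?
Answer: Rational(7, 92) ≈ 0.076087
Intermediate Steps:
Function('D')(P) = Add(4, P)
Function('G')(z) = Mul(2, z, Pow(Add(9, z), -1)) (Function('G')(z) = Mul(Mul(2, z), Pow(Add(9, z), -1)) = Mul(2, z, Pow(Add(9, z), -1)))
Function('I')(V) = Add(V, Mul(2, V, Pow(Add(9, V), -1))) (Function('I')(V) = Add(Mul(2, V, Pow(Add(9, V), -1)), V) = Add(V, Mul(2, V, Pow(Add(9, V), -1))))
Pow(Function('I')(Function('D')(d)), -1) = Pow(Mul(Add(4, 8), Pow(Add(9, Add(4, 8)), -1), Add(11, Add(4, 8))), -1) = Pow(Mul(12, Pow(Add(9, 12), -1), Add(11, 12)), -1) = Pow(Mul(12, Pow(21, -1), 23), -1) = Pow(Mul(12, Rational(1, 21), 23), -1) = Pow(Rational(92, 7), -1) = Rational(7, 92)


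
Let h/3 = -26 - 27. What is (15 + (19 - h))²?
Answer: 37249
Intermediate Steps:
h = -159 (h = 3*(-26 - 27) = 3*(-53) = -159)
(15 + (19 - h))² = (15 + (19 - 1*(-159)))² = (15 + (19 + 159))² = (15 + 178)² = 193² = 37249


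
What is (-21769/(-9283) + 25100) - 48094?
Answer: -213431533/9283 ≈ -22992.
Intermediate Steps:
(-21769/(-9283) + 25100) - 48094 = (-21769*(-1/9283) + 25100) - 48094 = (21769/9283 + 25100) - 48094 = 233025069/9283 - 48094 = -213431533/9283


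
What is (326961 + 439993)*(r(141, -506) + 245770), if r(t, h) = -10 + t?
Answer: 188594755554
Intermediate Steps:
(326961 + 439993)*(r(141, -506) + 245770) = (326961 + 439993)*((-10 + 141) + 245770) = 766954*(131 + 245770) = 766954*245901 = 188594755554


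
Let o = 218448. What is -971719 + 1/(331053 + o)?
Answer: -533960562218/549501 ≈ -9.7172e+5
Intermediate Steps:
-971719 + 1/(331053 + o) = -971719 + 1/(331053 + 218448) = -971719 + 1/549501 = -533960562218/549501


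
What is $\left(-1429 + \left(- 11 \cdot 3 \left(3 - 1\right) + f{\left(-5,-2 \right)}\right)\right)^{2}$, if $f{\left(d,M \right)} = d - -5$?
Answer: $2235025$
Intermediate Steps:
$f{\left(d,M \right)} = 5 + d$ ($f{\left(d,M \right)} = d + 5 = 5 + d$)
$\left(-1429 + \left(- 11 \cdot 3 \left(3 - 1\right) + f{\left(-5,-2 \right)}\right)\right)^{2} = \left(-1429 + \left(- 11 \cdot 3 \left(3 - 1\right) + \left(5 - 5\right)\right)\right)^{2} = \left(-1429 + \left(- 11 \cdot 3 \cdot 2 + 0\right)\right)^{2} = \left(-1429 + \left(\left(-11\right) 6 + 0\right)\right)^{2} = \left(-1429 + \left(-66 + 0\right)\right)^{2} = \left(-1429 - 66\right)^{2} = \left(-1495\right)^{2} = 2235025$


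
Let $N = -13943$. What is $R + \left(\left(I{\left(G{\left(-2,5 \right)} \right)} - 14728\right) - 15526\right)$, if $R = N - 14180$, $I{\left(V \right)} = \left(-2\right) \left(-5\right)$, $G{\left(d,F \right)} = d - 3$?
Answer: $-58367$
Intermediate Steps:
$G{\left(d,F \right)} = -3 + d$
$I{\left(V \right)} = 10$
$R = -28123$ ($R = -13943 - 14180 = -28123$)
$R + \left(\left(I{\left(G{\left(-2,5 \right)} \right)} - 14728\right) - 15526\right) = -28123 + \left(\left(10 - 14728\right) - 15526\right) = -28123 - 30244 = -58367$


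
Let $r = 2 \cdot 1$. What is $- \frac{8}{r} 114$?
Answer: $-456$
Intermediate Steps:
$r = 2$
$- \frac{8}{r} 114 = - \frac{8}{2} \cdot 114 = \left(-8\right) \frac{1}{2} \cdot 114 = \left(-4\right) 114 = -456$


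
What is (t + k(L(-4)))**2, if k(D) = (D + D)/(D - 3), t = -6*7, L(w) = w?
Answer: 81796/49 ≈ 1669.3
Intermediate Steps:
t = -42
k(D) = 2*D/(-3 + D) (k(D) = (2*D)/(-3 + D) = 2*D/(-3 + D))
(t + k(L(-4)))**2 = (-42 + 2*(-4)/(-3 - 4))**2 = (-42 + 2*(-4)/(-7))**2 = (-42 + 2*(-4)*(-1/7))**2 = (-42 + 8/7)**2 = (-286/7)**2 = 81796/49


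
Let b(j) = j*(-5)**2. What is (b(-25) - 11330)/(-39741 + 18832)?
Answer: 11955/20909 ≈ 0.57176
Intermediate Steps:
b(j) = 25*j (b(j) = j*25 = 25*j)
(b(-25) - 11330)/(-39741 + 18832) = (25*(-25) - 11330)/(-39741 + 18832) = (-625 - 11330)/(-20909) = -11955*(-1/20909) = 11955/20909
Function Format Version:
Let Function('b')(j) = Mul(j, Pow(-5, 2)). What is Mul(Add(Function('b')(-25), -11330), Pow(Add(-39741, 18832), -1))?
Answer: Rational(11955, 20909) ≈ 0.57176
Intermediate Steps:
Function('b')(j) = Mul(25, j) (Function('b')(j) = Mul(j, 25) = Mul(25, j))
Mul(Add(Function('b')(-25), -11330), Pow(Add(-39741, 18832), -1)) = Mul(Add(Mul(25, -25), -11330), Pow(Add(-39741, 18832), -1)) = Mul(Add(-625, -11330), Pow(-20909, -1)) = Mul(-11955, Rational(-1, 20909)) = Rational(11955, 20909)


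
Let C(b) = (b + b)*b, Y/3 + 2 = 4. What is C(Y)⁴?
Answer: 26873856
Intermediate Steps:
Y = 6 (Y = -6 + 3*4 = -6 + 12 = 6)
C(b) = 2*b² (C(b) = (2*b)*b = 2*b²)
C(Y)⁴ = (2*6²)⁴ = (2*36)⁴ = 72⁴ = 26873856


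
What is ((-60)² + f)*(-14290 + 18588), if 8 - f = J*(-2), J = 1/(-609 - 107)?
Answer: 2775783787/179 ≈ 1.5507e+7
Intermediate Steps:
J = -1/716 (J = 1/(-716) = -1/716 ≈ -0.0013966)
f = 2863/358 (f = 8 - (-1)*(-2)/716 = 8 - 1*1/358 = 8 - 1/358 = 2863/358 ≈ 7.9972)
((-60)² + f)*(-14290 + 18588) = ((-60)² + 2863/358)*(-14290 + 18588) = (3600 + 2863/358)*4298 = (1291663/358)*4298 = 2775783787/179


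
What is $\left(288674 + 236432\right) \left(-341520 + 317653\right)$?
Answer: $-12532704902$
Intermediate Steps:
$\left(288674 + 236432\right) \left(-341520 + 317653\right) = 525106 \left(-23867\right) = -12532704902$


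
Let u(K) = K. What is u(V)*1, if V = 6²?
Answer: 36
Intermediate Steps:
V = 36
u(V)*1 = 36*1 = 36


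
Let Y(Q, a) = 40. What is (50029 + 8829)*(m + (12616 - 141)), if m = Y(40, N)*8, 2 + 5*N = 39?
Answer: 753088110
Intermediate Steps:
N = 37/5 (N = -⅖ + (⅕)*39 = -⅖ + 39/5 = 37/5 ≈ 7.4000)
m = 320 (m = 40*8 = 320)
(50029 + 8829)*(m + (12616 - 141)) = (50029 + 8829)*(320 + (12616 - 141)) = 58858*(320 + 12475) = 58858*12795 = 753088110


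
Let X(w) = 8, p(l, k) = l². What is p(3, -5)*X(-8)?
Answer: 72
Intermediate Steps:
p(3, -5)*X(-8) = 3²*8 = 9*8 = 72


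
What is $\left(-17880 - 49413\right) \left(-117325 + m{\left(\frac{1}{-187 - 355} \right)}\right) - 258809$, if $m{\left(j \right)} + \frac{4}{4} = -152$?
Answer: $7905188245$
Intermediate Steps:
$m{\left(j \right)} = -153$ ($m{\left(j \right)} = -1 - 152 = -153$)
$\left(-17880 - 49413\right) \left(-117325 + m{\left(\frac{1}{-187 - 355} \right)}\right) - 258809 = \left(-17880 - 49413\right) \left(-117325 - 153\right) - 258809 = \left(-67293\right) \left(-117478\right) - 258809 = 7905447054 - 258809 = 7905188245$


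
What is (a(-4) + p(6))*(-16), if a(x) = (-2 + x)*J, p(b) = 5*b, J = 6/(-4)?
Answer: -624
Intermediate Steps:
J = -3/2 (J = 6*(-1/4) = -3/2 ≈ -1.5000)
a(x) = 3 - 3*x/2 (a(x) = (-2 + x)*(-3/2) = 3 - 3*x/2)
(a(-4) + p(6))*(-16) = ((3 - 3/2*(-4)) + 5*6)*(-16) = ((3 + 6) + 30)*(-16) = (9 + 30)*(-16) = 39*(-16) = -624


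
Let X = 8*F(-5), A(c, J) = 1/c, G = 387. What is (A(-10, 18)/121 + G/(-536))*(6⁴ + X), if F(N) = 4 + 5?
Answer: -40082913/40535 ≈ -988.85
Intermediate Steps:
F(N) = 9
X = 72 (X = 8*9 = 72)
(A(-10, 18)/121 + G/(-536))*(6⁴ + X) = (1/(-10*121) + 387/(-536))*(6⁴ + 72) = (-⅒*1/121 + 387*(-1/536))*(1296 + 72) = (-1/1210 - 387/536)*1368 = -234403/324280*1368 = -40082913/40535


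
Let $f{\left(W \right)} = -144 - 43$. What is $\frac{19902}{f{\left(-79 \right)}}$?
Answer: $- \frac{19902}{187} \approx -106.43$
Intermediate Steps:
$f{\left(W \right)} = -187$
$\frac{19902}{f{\left(-79 \right)}} = \frac{19902}{-187} = 19902 \left(- \frac{1}{187}\right) = - \frac{19902}{187}$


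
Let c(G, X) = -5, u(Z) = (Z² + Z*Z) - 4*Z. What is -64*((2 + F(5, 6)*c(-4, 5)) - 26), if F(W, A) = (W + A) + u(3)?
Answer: 6976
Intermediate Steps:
u(Z) = -4*Z + 2*Z² (u(Z) = (Z² + Z²) - 4*Z = 2*Z² - 4*Z = -4*Z + 2*Z²)
F(W, A) = 6 + A + W (F(W, A) = (W + A) + 2*3*(-2 + 3) = (A + W) + 2*3*1 = (A + W) + 6 = 6 + A + W)
-64*((2 + F(5, 6)*c(-4, 5)) - 26) = -64*((2 + (6 + 6 + 5)*(-5)) - 26) = -64*((2 + 17*(-5)) - 26) = -64*((2 - 85) - 26) = -64*(-83 - 26) = -64*(-109) = 6976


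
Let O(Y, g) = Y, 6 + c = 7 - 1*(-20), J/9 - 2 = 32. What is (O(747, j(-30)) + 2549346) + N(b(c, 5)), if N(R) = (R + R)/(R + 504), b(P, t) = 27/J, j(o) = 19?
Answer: 14568681311/5713 ≈ 2.5501e+6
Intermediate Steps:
J = 306 (J = 18 + 9*32 = 18 + 288 = 306)
c = 21 (c = -6 + (7 - 1*(-20)) = -6 + (7 + 20) = -6 + 27 = 21)
b(P, t) = 3/34 (b(P, t) = 27/306 = 27*(1/306) = 3/34)
N(R) = 2*R/(504 + R) (N(R) = (2*R)/(504 + R) = 2*R/(504 + R))
(O(747, j(-30)) + 2549346) + N(b(c, 5)) = (747 + 2549346) + 2*(3/34)/(504 + 3/34) = 2550093 + 2*(3/34)/(17139/34) = 2550093 + 2*(3/34)*(34/17139) = 2550093 + 2/5713 = 14568681311/5713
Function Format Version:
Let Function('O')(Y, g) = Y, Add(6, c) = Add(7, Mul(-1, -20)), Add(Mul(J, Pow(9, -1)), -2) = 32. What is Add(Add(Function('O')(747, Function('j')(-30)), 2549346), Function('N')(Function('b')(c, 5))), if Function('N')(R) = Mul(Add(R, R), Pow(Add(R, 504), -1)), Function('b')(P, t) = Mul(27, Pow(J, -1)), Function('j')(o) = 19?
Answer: Rational(14568681311, 5713) ≈ 2.5501e+6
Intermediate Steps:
J = 306 (J = Add(18, Mul(9, 32)) = Add(18, 288) = 306)
c = 21 (c = Add(-6, Add(7, Mul(-1, -20))) = Add(-6, Add(7, 20)) = Add(-6, 27) = 21)
Function('b')(P, t) = Rational(3, 34) (Function('b')(P, t) = Mul(27, Pow(306, -1)) = Mul(27, Rational(1, 306)) = Rational(3, 34))
Function('N')(R) = Mul(2, R, Pow(Add(504, R), -1)) (Function('N')(R) = Mul(Mul(2, R), Pow(Add(504, R), -1)) = Mul(2, R, Pow(Add(504, R), -1)))
Add(Add(Function('O')(747, Function('j')(-30)), 2549346), Function('N')(Function('b')(c, 5))) = Add(Add(747, 2549346), Mul(2, Rational(3, 34), Pow(Add(504, Rational(3, 34)), -1))) = Add(2550093, Mul(2, Rational(3, 34), Pow(Rational(17139, 34), -1))) = Add(2550093, Mul(2, Rational(3, 34), Rational(34, 17139))) = Add(2550093, Rational(2, 5713)) = Rational(14568681311, 5713)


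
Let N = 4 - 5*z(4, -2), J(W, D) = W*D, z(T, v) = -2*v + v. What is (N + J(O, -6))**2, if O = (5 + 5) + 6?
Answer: 10404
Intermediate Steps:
O = 16 (O = 10 + 6 = 16)
z(T, v) = -v
J(W, D) = D*W
N = -6 (N = 4 - (-5)*(-2) = 4 - 5*2 = 4 - 10 = -6)
(N + J(O, -6))**2 = (-6 - 6*16)**2 = (-6 - 96)**2 = (-102)**2 = 10404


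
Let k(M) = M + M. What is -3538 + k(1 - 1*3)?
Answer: -3542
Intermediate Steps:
k(M) = 2*M
-3538 + k(1 - 1*3) = -3538 + 2*(1 - 1*3) = -3538 + 2*(1 - 3) = -3538 + 2*(-2) = -3538 - 4 = -3542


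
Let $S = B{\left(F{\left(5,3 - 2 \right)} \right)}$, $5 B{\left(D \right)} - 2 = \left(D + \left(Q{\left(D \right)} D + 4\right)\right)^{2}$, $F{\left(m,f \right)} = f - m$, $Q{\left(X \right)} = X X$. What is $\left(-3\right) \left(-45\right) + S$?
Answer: $\frac{4773}{5} \approx 954.6$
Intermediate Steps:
$Q{\left(X \right)} = X^{2}$
$B{\left(D \right)} = \frac{2}{5} + \frac{\left(4 + D + D^{3}\right)^{2}}{5}$ ($B{\left(D \right)} = \frac{2}{5} + \frac{\left(D + \left(D^{2} D + 4\right)\right)^{2}}{5} = \frac{2}{5} + \frac{\left(D + \left(D^{3} + 4\right)\right)^{2}}{5} = \frac{2}{5} + \frac{\left(D + \left(4 + D^{3}\right)\right)^{2}}{5} = \frac{2}{5} + \frac{\left(4 + D + D^{3}\right)^{2}}{5}$)
$S = \frac{4098}{5}$ ($S = \frac{2}{5} + \frac{\left(4 + \left(\left(3 - 2\right) - 5\right) + \left(\left(3 - 2\right) - 5\right)^{3}\right)^{2}}{5} = \frac{2}{5} + \frac{\left(4 + \left(1 - 5\right) + \left(1 - 5\right)^{3}\right)^{2}}{5} = \frac{2}{5} + \frac{\left(4 - 4 + \left(-4\right)^{3}\right)^{2}}{5} = \frac{2}{5} + \frac{\left(4 - 4 - 64\right)^{2}}{5} = \frac{2}{5} + \frac{\left(-64\right)^{2}}{5} = \frac{2}{5} + \frac{1}{5} \cdot 4096 = \frac{2}{5} + \frac{4096}{5} = \frac{4098}{5} \approx 819.6$)
$\left(-3\right) \left(-45\right) + S = \left(-3\right) \left(-45\right) + \frac{4098}{5} = 135 + \frac{4098}{5} = \frac{4773}{5}$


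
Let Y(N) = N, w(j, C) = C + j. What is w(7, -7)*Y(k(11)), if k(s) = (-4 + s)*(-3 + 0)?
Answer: 0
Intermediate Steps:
k(s) = 12 - 3*s (k(s) = (-4 + s)*(-3) = 12 - 3*s)
w(7, -7)*Y(k(11)) = (-7 + 7)*(12 - 3*11) = 0*(12 - 33) = 0*(-21) = 0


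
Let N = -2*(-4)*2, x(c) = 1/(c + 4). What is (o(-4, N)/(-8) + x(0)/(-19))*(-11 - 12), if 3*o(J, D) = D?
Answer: 3565/228 ≈ 15.636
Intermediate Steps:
x(c) = 1/(4 + c)
N = 16 (N = 8*2 = 16)
o(J, D) = D/3
(o(-4, N)/(-8) + x(0)/(-19))*(-11 - 12) = (((⅓)*16)/(-8) + 1/((4 + 0)*(-19)))*(-11 - 12) = ((16/3)*(-⅛) - 1/19/4)*(-23) = (-⅔ + (¼)*(-1/19))*(-23) = (-⅔ - 1/76)*(-23) = -155/228*(-23) = 3565/228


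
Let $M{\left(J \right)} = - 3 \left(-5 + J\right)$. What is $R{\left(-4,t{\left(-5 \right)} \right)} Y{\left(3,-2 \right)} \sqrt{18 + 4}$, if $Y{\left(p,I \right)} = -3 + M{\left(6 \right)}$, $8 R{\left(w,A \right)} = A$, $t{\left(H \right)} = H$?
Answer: $\frac{15 \sqrt{22}}{4} \approx 17.589$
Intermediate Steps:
$M{\left(J \right)} = 15 - 3 J$
$R{\left(w,A \right)} = \frac{A}{8}$
$Y{\left(p,I \right)} = -6$ ($Y{\left(p,I \right)} = -3 + \left(15 - 18\right) = -3 - 3 = -6$)
$R{\left(-4,t{\left(-5 \right)} \right)} Y{\left(3,-2 \right)} \sqrt{18 + 4} = \frac{1}{8} \left(-5\right) \left(-6\right) \sqrt{18 + 4} = \left(- \frac{5}{8}\right) \left(-6\right) \sqrt{22} = \frac{15 \sqrt{22}}{4}$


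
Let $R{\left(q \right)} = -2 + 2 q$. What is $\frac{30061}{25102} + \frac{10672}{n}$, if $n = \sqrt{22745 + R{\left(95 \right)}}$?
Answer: $\frac{30061}{25102} + \frac{10672 \sqrt{22933}}{22933} \approx 71.669$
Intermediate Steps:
$n = \sqrt{22933}$ ($n = \sqrt{22745 + \left(-2 + 2 \cdot 95\right)} = \sqrt{22745 + \left(-2 + 190\right)} = \sqrt{22745 + 188} = \sqrt{22933} \approx 151.44$)
$\frac{30061}{25102} + \frac{10672}{n} = \frac{30061}{25102} + \frac{10672}{\sqrt{22933}} = 30061 \cdot \frac{1}{25102} + 10672 \frac{\sqrt{22933}}{22933} = \frac{30061}{25102} + \frac{10672 \sqrt{22933}}{22933}$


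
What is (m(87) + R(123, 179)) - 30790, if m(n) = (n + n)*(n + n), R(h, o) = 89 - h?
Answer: -548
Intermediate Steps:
m(n) = 4*n**2 (m(n) = (2*n)*(2*n) = 4*n**2)
(m(87) + R(123, 179)) - 30790 = (4*87**2 + (89 - 1*123)) - 30790 = (4*7569 + (89 - 123)) - 30790 = (30276 - 34) - 30790 = 30242 - 30790 = -548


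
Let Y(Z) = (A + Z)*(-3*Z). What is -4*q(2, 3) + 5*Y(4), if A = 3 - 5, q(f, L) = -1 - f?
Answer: -108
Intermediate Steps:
A = -2
Y(Z) = -3*Z*(-2 + Z) (Y(Z) = (-2 + Z)*(-3*Z) = -3*Z*(-2 + Z))
-4*q(2, 3) + 5*Y(4) = -4*(-1 - 1*2) + 5*(3*4*(2 - 1*4)) = -4*(-1 - 2) + 5*(3*4*(2 - 4)) = -4*(-3) + 5*(3*4*(-2)) = 12 + 5*(-24) = 12 - 120 = -108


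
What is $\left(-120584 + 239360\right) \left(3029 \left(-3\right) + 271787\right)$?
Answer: $31202455200$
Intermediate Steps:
$\left(-120584 + 239360\right) \left(3029 \left(-3\right) + 271787\right) = 118776 \left(-9087 + 271787\right) = 118776 \cdot 262700 = 31202455200$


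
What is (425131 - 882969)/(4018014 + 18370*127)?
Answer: -228919/3175502 ≈ -0.072089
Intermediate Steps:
(425131 - 882969)/(4018014 + 18370*127) = -457838/(4018014 + 2332990) = -457838/6351004 = -457838*1/6351004 = -228919/3175502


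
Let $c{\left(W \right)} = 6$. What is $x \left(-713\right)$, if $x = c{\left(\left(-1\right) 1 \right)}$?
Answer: $-4278$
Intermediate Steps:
$x = 6$
$x \left(-713\right) = 6 \left(-713\right) = -4278$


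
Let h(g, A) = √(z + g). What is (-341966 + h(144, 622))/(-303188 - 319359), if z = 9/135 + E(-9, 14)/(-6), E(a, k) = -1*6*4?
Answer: 341966/622547 - √33315/9338205 ≈ 0.54928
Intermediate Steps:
E(a, k) = -24 (E(a, k) = -6*4 = -24)
z = 61/15 (z = 9/135 - 24/(-6) = 9*(1/135) - 24*(-⅙) = 1/15 + 4 = 61/15 ≈ 4.0667)
h(g, A) = √(61/15 + g)
(-341966 + h(144, 622))/(-303188 - 319359) = (-341966 + √(915 + 225*144)/15)/(-303188 - 319359) = (-341966 + √(915 + 32400)/15)/(-622547) = (-341966 + √33315/15)*(-1/622547) = 341966/622547 - √33315/9338205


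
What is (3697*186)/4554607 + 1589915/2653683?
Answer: 9066221873891/12086483167581 ≈ 0.75011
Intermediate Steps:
(3697*186)/4554607 + 1589915/2653683 = 687642*(1/4554607) + 1589915*(1/2653683) = 687642/4554607 + 1589915/2653683 = 9066221873891/12086483167581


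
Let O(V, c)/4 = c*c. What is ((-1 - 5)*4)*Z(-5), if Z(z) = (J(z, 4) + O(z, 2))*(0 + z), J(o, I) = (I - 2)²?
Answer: 2400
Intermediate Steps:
O(V, c) = 4*c² (O(V, c) = 4*(c*c) = 4*c²)
J(o, I) = (-2 + I)²
Z(z) = 20*z (Z(z) = ((-2 + 4)² + 4*2²)*(0 + z) = (2² + 4*4)*z = (4 + 16)*z = 20*z)
((-1 - 5)*4)*Z(-5) = ((-1 - 5)*4)*(20*(-5)) = -6*4*(-100) = -24*(-100) = 2400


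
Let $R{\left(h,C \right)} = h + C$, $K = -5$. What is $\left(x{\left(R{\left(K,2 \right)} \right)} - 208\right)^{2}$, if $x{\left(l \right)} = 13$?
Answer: $38025$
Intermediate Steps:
$R{\left(h,C \right)} = C + h$
$\left(x{\left(R{\left(K,2 \right)} \right)} - 208\right)^{2} = \left(13 - 208\right)^{2} = \left(-195\right)^{2} = 38025$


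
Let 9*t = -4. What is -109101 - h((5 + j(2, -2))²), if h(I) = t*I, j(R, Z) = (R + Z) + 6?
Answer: -981425/9 ≈ -1.0905e+5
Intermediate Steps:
j(R, Z) = 6 + R + Z
t = -4/9 (t = (⅑)*(-4) = -4/9 ≈ -0.44444)
h(I) = -4*I/9
-109101 - h((5 + j(2, -2))²) = -109101 - (-4)*(5 + (6 + 2 - 2))²/9 = -109101 - (-4)*(5 + 6)²/9 = -109101 - (-4)*11²/9 = -109101 - (-4)*121/9 = -109101 - 1*(-484/9) = -109101 + 484/9 = -981425/9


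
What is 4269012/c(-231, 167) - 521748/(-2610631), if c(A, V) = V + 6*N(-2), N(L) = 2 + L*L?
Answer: 11144920981416/529958093 ≈ 21030.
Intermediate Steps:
N(L) = 2 + L²
c(A, V) = 36 + V (c(A, V) = V + 6*(2 + (-2)²) = V + 6*(2 + 4) = V + 6*6 = V + 36 = 36 + V)
4269012/c(-231, 167) - 521748/(-2610631) = 4269012/(36 + 167) - 521748/(-2610631) = 4269012/203 - 521748*(-1/2610631) = 4269012*(1/203) + 521748/2610631 = 4269012/203 + 521748/2610631 = 11144920981416/529958093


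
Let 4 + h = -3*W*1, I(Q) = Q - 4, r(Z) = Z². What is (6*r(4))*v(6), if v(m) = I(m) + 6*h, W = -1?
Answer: -384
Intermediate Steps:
I(Q) = -4 + Q
h = -1 (h = -4 - 3*(-1)*1 = -4 + 3*1 = -4 + 3 = -1)
v(m) = -10 + m (v(m) = (-4 + m) + 6*(-1) = (-4 + m) - 6 = -10 + m)
(6*r(4))*v(6) = (6*4²)*(-10 + 6) = (6*16)*(-4) = 96*(-4) = -384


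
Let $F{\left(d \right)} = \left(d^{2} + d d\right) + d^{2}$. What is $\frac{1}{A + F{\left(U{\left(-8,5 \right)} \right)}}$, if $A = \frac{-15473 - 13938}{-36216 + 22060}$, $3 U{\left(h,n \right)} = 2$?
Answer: $\frac{42468}{144857} \approx 0.29317$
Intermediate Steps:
$U{\left(h,n \right)} = \frac{2}{3}$ ($U{\left(h,n \right)} = \frac{1}{3} \cdot 2 = \frac{2}{3}$)
$A = \frac{29411}{14156}$ ($A = - \frac{29411}{-14156} = \left(-29411\right) \left(- \frac{1}{14156}\right) = \frac{29411}{14156} \approx 2.0776$)
$F{\left(d \right)} = 3 d^{2}$ ($F{\left(d \right)} = \left(d^{2} + d^{2}\right) + d^{2} = 2 d^{2} + d^{2} = 3 d^{2}$)
$\frac{1}{A + F{\left(U{\left(-8,5 \right)} \right)}} = \frac{1}{\frac{29411}{14156} + 3 \left(\frac{2}{3}\right)^{2}} = \frac{1}{\frac{29411}{14156} + 3 \cdot \frac{4}{9}} = \frac{1}{\frac{29411}{14156} + \frac{4}{3}} = \frac{1}{\frac{144857}{42468}} = \frac{42468}{144857}$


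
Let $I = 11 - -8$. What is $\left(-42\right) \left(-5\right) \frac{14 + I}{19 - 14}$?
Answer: $1386$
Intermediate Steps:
$I = 19$ ($I = 11 + 8 = 19$)
$\left(-42\right) \left(-5\right) \frac{14 + I}{19 - 14} = \left(-42\right) \left(-5\right) \frac{14 + 19}{19 - 14} = 210 \cdot \frac{33}{5} = 1386$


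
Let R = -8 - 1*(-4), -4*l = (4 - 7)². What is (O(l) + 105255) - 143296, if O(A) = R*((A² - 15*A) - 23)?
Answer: -152417/4 ≈ -38104.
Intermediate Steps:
l = -9/4 (l = -(4 - 7)²/4 = -¼*(-3)² = -¼*9 = -9/4 ≈ -2.2500)
R = -4 (R = -8 + 4 = -4)
O(A) = 92 - 4*A² + 60*A (O(A) = -4*((A² - 15*A) - 23) = -4*(-23 + A² - 15*A) = 92 - 4*A² + 60*A)
(O(l) + 105255) - 143296 = ((92 - 4*(-9/4)² + 60*(-9/4)) + 105255) - 143296 = ((92 - 4*81/16 - 135) + 105255) - 143296 = ((92 - 81/4 - 135) + 105255) - 143296 = (-253/4 + 105255) - 143296 = 420767/4 - 143296 = -152417/4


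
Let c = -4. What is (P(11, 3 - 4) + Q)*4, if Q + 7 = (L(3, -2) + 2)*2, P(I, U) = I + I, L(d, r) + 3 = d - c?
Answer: 108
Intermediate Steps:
L(d, r) = 1 + d (L(d, r) = -3 + (d - 1*(-4)) = -3 + (d + 4) = -3 + (4 + d) = 1 + d)
P(I, U) = 2*I
Q = 5 (Q = -7 + ((1 + 3) + 2)*2 = -7 + (4 + 2)*2 = -7 + 6*2 = -7 + 12 = 5)
(P(11, 3 - 4) + Q)*4 = (2*11 + 5)*4 = (22 + 5)*4 = 27*4 = 108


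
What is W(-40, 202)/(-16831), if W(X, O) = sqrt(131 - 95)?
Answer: -6/16831 ≈ -0.00035649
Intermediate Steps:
W(X, O) = 6 (W(X, O) = sqrt(36) = 6)
W(-40, 202)/(-16831) = 6/(-16831) = 6*(-1/16831) = -6/16831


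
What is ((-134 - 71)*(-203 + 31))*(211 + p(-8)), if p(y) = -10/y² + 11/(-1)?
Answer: 56371925/8 ≈ 7.0465e+6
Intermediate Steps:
p(y) = -11 - 10/y² (p(y) = -10/y² + 11*(-1) = -10/y² - 11 = -11 - 10/y²)
((-134 - 71)*(-203 + 31))*(211 + p(-8)) = ((-134 - 71)*(-203 + 31))*(211 + (-11 - 10/(-8)²)) = (-205*(-172))*(211 + (-11 - 10*1/64)) = 35260*(211 + (-11 - 5/32)) = 35260*(211 - 357/32) = 35260*(6395/32) = 56371925/8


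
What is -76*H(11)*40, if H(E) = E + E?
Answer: -66880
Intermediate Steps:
H(E) = 2*E
-76*H(11)*40 = -152*11*40 = -76*22*40 = -1672*40 = -66880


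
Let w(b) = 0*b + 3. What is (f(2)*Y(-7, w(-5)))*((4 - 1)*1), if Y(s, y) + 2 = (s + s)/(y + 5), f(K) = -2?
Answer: 45/2 ≈ 22.500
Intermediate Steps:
w(b) = 3 (w(b) = 0 + 3 = 3)
Y(s, y) = -2 + 2*s/(5 + y) (Y(s, y) = -2 + (s + s)/(y + 5) = -2 + (2*s)/(5 + y) = -2 + 2*s/(5 + y))
(f(2)*Y(-7, w(-5)))*((4 - 1)*1) = (-4*(-5 - 7 - 1*3)/(5 + 3))*((4 - 1)*1) = (-4*(-5 - 7 - 3)/8)*(3*1) = -4*(-15)/8*3 = -2*(-15/4)*3 = (15/2)*3 = 45/2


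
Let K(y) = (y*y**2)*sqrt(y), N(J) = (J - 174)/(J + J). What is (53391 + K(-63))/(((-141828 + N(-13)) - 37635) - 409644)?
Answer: -1388166/15316595 + 2786238*I*sqrt(7)/2188085 ≈ -0.090631 + 3.369*I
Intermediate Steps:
N(J) = (-174 + J)/(2*J) (N(J) = (-174 + J)/((2*J)) = (-174 + J)*(1/(2*J)) = (-174 + J)/(2*J))
K(y) = y**(7/2) (K(y) = y**3*sqrt(y) = y**(7/2))
(53391 + K(-63))/(((-141828 + N(-13)) - 37635) - 409644) = (53391 + (-63)**(7/2))/(((-141828 + (1/2)*(-174 - 13)/(-13)) - 37635) - 409644) = (53391 - 750141*I*sqrt(7))/(((-141828 + (1/2)*(-1/13)*(-187)) - 37635) - 409644) = (53391 - 750141*I*sqrt(7))/(((-141828 + 187/26) - 37635) - 409644) = (53391 - 750141*I*sqrt(7))/((-3687341/26 - 37635) - 409644) = (53391 - 750141*I*sqrt(7))/(-4665851/26 - 409644) = (53391 - 750141*I*sqrt(7))/(-15316595/26) = (53391 - 750141*I*sqrt(7))*(-26/15316595) = -1388166/15316595 + 2786238*I*sqrt(7)/2188085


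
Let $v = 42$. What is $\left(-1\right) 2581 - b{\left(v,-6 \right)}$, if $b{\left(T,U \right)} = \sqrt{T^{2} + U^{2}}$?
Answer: $-2581 - 30 \sqrt{2} \approx -2623.4$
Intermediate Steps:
$\left(-1\right) 2581 - b{\left(v,-6 \right)} = \left(-1\right) 2581 - \sqrt{42^{2} + \left(-6\right)^{2}} = -2581 - \sqrt{1764 + 36} = -2581 - \sqrt{1800} = -2581 - 30 \sqrt{2}$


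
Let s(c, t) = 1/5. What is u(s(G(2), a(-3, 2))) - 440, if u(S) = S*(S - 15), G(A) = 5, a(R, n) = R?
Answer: -11074/25 ≈ -442.96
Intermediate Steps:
s(c, t) = ⅕
u(S) = S*(-15 + S)
u(s(G(2), a(-3, 2))) - 440 = (-15 + ⅕)/5 - 440 = (⅕)*(-74/5) - 440 = -74/25 - 440 = -11074/25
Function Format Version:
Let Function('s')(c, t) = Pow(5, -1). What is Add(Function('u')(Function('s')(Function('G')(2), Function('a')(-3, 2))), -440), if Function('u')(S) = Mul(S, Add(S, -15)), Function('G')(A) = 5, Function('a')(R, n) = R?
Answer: Rational(-11074, 25) ≈ -442.96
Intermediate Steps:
Function('s')(c, t) = Rational(1, 5)
Function('u')(S) = Mul(S, Add(-15, S))
Add(Function('u')(Function('s')(Function('G')(2), Function('a')(-3, 2))), -440) = Add(Mul(Rational(1, 5), Add(-15, Rational(1, 5))), -440) = Add(Mul(Rational(1, 5), Rational(-74, 5)), -440) = Add(Rational(-74, 25), -440) = Rational(-11074, 25)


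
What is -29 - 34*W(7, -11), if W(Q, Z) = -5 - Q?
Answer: 379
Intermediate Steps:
-29 - 34*W(7, -11) = -29 - 34*(-5 - 1*7) = -29 - 34*(-5 - 7) = -29 - 34*(-12) = -29 + 408 = 379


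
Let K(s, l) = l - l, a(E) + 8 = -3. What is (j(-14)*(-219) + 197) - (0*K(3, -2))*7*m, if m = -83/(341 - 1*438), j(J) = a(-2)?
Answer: 2606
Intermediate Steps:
a(E) = -11 (a(E) = -8 - 3 = -11)
K(s, l) = 0
j(J) = -11
m = 83/97 (m = -83/(341 - 438) = -83/(-97) = -83*(-1/97) = 83/97 ≈ 0.85567)
(j(-14)*(-219) + 197) - (0*K(3, -2))*7*m = (-11*(-219) + 197) - (0*0)*7*83/97 = (2409 + 197) - 0*7*83/97 = 2606 - 0*83/97 = 2606 - 1*0 = 2606 + 0 = 2606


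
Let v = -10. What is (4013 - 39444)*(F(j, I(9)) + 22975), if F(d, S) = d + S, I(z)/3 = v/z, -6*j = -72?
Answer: -2443002881/3 ≈ -8.1433e+8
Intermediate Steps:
j = 12 (j = -⅙*(-72) = 12)
I(z) = -30/z (I(z) = 3*(-10/z) = -30/z)
F(d, S) = S + d
(4013 - 39444)*(F(j, I(9)) + 22975) = (4013 - 39444)*((-30/9 + 12) + 22975) = -35431*((-30*⅑ + 12) + 22975) = -35431*((-10/3 + 12) + 22975) = -35431*(26/3 + 22975) = -35431*68951/3 = -2443002881/3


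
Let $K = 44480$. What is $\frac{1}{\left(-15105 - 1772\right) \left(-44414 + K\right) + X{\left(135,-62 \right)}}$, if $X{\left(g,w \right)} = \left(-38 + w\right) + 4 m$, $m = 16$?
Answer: $- \frac{1}{1113918} \approx -8.9773 \cdot 10^{-7}$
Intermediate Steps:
$X{\left(g,w \right)} = 26 + w$ ($X{\left(g,w \right)} = \left(-38 + w\right) + 4 \cdot 16 = \left(-38 + w\right) + 64 = 26 + w$)
$\frac{1}{\left(-15105 - 1772\right) \left(-44414 + K\right) + X{\left(135,-62 \right)}} = \frac{1}{\left(-15105 - 1772\right) \left(-44414 + 44480\right) + \left(26 - 62\right)} = \frac{1}{\left(-16877\right) 66 - 36} = \frac{1}{-1113882 - 36} = \frac{1}{-1113918} = - \frac{1}{1113918}$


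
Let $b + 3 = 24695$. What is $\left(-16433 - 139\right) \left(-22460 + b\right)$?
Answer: $-36988704$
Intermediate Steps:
$b = 24692$ ($b = -3 + 24695 = 24692$)
$\left(-16433 - 139\right) \left(-22460 + b\right) = \left(-16433 - 139\right) \left(-22460 + 24692\right) = \left(-16572\right) 2232 = -36988704$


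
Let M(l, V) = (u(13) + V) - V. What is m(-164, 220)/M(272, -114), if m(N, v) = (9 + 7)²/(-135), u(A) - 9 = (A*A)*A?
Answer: -128/148905 ≈ -0.00085961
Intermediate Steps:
u(A) = 9 + A³ (u(A) = 9 + (A*A)*A = 9 + A²*A = 9 + A³)
M(l, V) = 2206 (M(l, V) = ((9 + 13³) + V) - V = ((9 + 2197) + V) - V = (2206 + V) - V = 2206)
m(N, v) = -256/135 (m(N, v) = 16²*(-1/135) = 256*(-1/135) = -256/135)
m(-164, 220)/M(272, -114) = -256/135/2206 = -256/135*1/2206 = -128/148905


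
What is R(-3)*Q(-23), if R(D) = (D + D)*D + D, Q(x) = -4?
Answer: -60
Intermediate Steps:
R(D) = D + 2*D² (R(D) = (2*D)*D + D = 2*D² + D = D + 2*D²)
R(-3)*Q(-23) = -3*(1 + 2*(-3))*(-4) = -3*(1 - 6)*(-4) = -3*(-5)*(-4) = 15*(-4) = -60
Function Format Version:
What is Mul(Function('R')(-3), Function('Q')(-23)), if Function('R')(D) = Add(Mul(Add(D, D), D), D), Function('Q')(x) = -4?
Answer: -60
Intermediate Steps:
Function('R')(D) = Add(D, Mul(2, Pow(D, 2))) (Function('R')(D) = Add(Mul(Mul(2, D), D), D) = Add(Mul(2, Pow(D, 2)), D) = Add(D, Mul(2, Pow(D, 2))))
Mul(Function('R')(-3), Function('Q')(-23)) = Mul(Mul(-3, Add(1, Mul(2, -3))), -4) = Mul(Mul(-3, Add(1, -6)), -4) = Mul(Mul(-3, -5), -4) = Mul(15, -4) = -60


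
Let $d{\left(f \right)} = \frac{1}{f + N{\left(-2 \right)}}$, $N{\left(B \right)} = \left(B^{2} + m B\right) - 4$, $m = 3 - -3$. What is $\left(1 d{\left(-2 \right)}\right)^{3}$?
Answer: $- \frac{1}{2744} \approx -0.00036443$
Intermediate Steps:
$m = 6$ ($m = 3 + 3 = 6$)
$N{\left(B \right)} = -4 + B^{2} + 6 B$ ($N{\left(B \right)} = \left(B^{2} + 6 B\right) - 4 = -4 + B^{2} + 6 B$)
$d{\left(f \right)} = \frac{1}{-12 + f}$ ($d{\left(f \right)} = \frac{1}{f + \left(-4 + \left(-2\right)^{2} + 6 \left(-2\right)\right)} = \frac{1}{f - 12} = \frac{1}{-12 + f}$)
$\left(1 d{\left(-2 \right)}\right)^{3} = \left(1 \frac{1}{-12 - 2}\right)^{3} = \left(1 \frac{1}{-14}\right)^{3} = \left(1 \left(- \frac{1}{14}\right)\right)^{3} = \left(- \frac{1}{14}\right)^{3} = - \frac{1}{2744}$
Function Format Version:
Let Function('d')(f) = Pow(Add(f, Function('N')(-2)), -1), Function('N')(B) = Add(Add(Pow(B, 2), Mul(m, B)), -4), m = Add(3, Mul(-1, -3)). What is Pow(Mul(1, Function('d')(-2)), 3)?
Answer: Rational(-1, 2744) ≈ -0.00036443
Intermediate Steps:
m = 6 (m = Add(3, 3) = 6)
Function('N')(B) = Add(-4, Pow(B, 2), Mul(6, B)) (Function('N')(B) = Add(Add(Pow(B, 2), Mul(6, B)), -4) = Add(-4, Pow(B, 2), Mul(6, B)))
Function('d')(f) = Pow(Add(-12, f), -1) (Function('d')(f) = Pow(Add(f, Add(-4, Pow(-2, 2), Mul(6, -2))), -1) = Pow(Add(f, Add(-4, 4, -12)), -1) = Pow(Add(f, -12), -1) = Pow(Add(-12, f), -1))
Pow(Mul(1, Function('d')(-2)), 3) = Pow(Mul(1, Pow(Add(-12, -2), -1)), 3) = Pow(Mul(1, Pow(-14, -1)), 3) = Pow(Mul(1, Rational(-1, 14)), 3) = Pow(Rational(-1, 14), 3) = Rational(-1, 2744)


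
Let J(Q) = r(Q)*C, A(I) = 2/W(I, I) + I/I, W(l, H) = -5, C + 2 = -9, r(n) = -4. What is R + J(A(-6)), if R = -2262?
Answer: -2218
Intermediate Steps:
C = -11 (C = -2 - 9 = -11)
A(I) = 3/5 (A(I) = 2/(-5) + I/I = 2*(-1/5) + 1 = -2/5 + 1 = 3/5)
J(Q) = 44 (J(Q) = -4*(-11) = 44)
R + J(A(-6)) = -2262 + 44 = -2218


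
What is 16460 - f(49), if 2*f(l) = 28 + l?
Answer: 32843/2 ≈ 16422.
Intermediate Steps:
f(l) = 14 + l/2 (f(l) = (28 + l)/2 = 14 + l/2)
16460 - f(49) = 16460 - (14 + (½)*49) = 16460 - (14 + 49/2) = 16460 - 1*77/2 = 16460 - 77/2 = 32843/2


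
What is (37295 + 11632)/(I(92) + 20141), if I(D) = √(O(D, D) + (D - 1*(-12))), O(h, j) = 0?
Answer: 985438707/405659777 - 97854*√26/405659777 ≈ 2.4280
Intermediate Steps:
I(D) = √(12 + D) (I(D) = √(0 + (D - 1*(-12))) = √(0 + (D + 12)) = √(0 + (12 + D)) = √(12 + D))
(37295 + 11632)/(I(92) + 20141) = (37295 + 11632)/(√(12 + 92) + 20141) = 48927/(√104 + 20141) = 48927/(2*√26 + 20141) = 48927/(20141 + 2*√26)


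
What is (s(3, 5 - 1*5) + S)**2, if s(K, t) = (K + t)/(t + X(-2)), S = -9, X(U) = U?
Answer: 441/4 ≈ 110.25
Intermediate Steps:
s(K, t) = (K + t)/(-2 + t) (s(K, t) = (K + t)/(t - 2) = (K + t)/(-2 + t))
(s(3, 5 - 1*5) + S)**2 = ((3 + (5 - 1*5))/(-2 + (5 - 1*5)) - 9)**2 = ((3 + (5 - 5))/(-2 + (5 - 5)) - 9)**2 = ((3 + 0)/(-2 + 0) - 9)**2 = (3/(-2) - 9)**2 = (-1/2*3 - 9)**2 = (-3/2 - 9)**2 = (-21/2)**2 = 441/4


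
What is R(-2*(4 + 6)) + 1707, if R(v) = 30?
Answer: 1737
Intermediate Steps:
R(-2*(4 + 6)) + 1707 = 30 + 1707 = 1737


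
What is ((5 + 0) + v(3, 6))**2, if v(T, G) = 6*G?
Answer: 1681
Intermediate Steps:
((5 + 0) + v(3, 6))**2 = ((5 + 0) + 6*6)**2 = (5 + 36)**2 = 41**2 = 1681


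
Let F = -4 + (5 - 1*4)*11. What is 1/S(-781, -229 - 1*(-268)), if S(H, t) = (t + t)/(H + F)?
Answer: -129/13 ≈ -9.9231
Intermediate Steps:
F = 7 (F = -4 + (5 - 4)*11 = -4 + 1*11 = -4 + 11 = 7)
S(H, t) = 2*t/(7 + H) (S(H, t) = (t + t)/(H + 7) = (2*t)/(7 + H) = 2*t/(7 + H))
1/S(-781, -229 - 1*(-268)) = 1/(2*(-229 - 1*(-268))/(7 - 781)) = 1/(2*(-229 + 268)/(-774)) = 1/(2*39*(-1/774)) = 1/(-13/129) = -129/13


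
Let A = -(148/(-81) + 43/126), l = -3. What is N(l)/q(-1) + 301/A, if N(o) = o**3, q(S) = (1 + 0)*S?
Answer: 386829/1685 ≈ 229.57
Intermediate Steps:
A = 1685/1134 (A = -(148*(-1/81) + 43*(1/126)) = -(-148/81 + 43/126) = -1*(-1685/1134) = 1685/1134 ≈ 1.4859)
q(S) = S (q(S) = 1*S = S)
N(l)/q(-1) + 301/A = (-3)**3/(-1) + 301/(1685/1134) = -27*(-1) + 301*(1134/1685) = 27 + 341334/1685 = 386829/1685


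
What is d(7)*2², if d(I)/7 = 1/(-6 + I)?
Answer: 28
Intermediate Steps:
d(I) = 7/(-6 + I)
d(7)*2² = (7/(-6 + 7))*2² = (7/1)*4 = (7*1)*4 = 7*4 = 28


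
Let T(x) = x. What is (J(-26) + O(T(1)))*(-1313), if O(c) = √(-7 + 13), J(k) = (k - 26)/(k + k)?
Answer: -1313 - 1313*√6 ≈ -4529.2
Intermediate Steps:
J(k) = (-26 + k)/(2*k) (J(k) = (-26 + k)/((2*k)) = (-26 + k)*(1/(2*k)) = (-26 + k)/(2*k))
O(c) = √6
(J(-26) + O(T(1)))*(-1313) = ((½)*(-26 - 26)/(-26) + √6)*(-1313) = ((½)*(-1/26)*(-52) + √6)*(-1313) = (1 + √6)*(-1313) = -1313 - 1313*√6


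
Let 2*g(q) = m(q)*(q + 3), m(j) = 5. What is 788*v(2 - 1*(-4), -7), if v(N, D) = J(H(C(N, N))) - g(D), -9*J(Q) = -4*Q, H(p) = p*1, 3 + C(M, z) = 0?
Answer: 20488/3 ≈ 6829.3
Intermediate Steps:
C(M, z) = -3 (C(M, z) = -3 + 0 = -3)
H(p) = p
J(Q) = 4*Q/9 (J(Q) = -(-4)*Q/9 = 4*Q/9)
g(q) = 15/2 + 5*q/2 (g(q) = (5*(q + 3))/2 = (5*(3 + q))/2 = (15 + 5*q)/2 = 15/2 + 5*q/2)
v(N, D) = -53/6 - 5*D/2 (v(N, D) = (4/9)*(-3) - (15/2 + 5*D/2) = -4/3 + (-15/2 - 5*D/2) = -53/6 - 5*D/2)
788*v(2 - 1*(-4), -7) = 788*(-53/6 - 5/2*(-7)) = 788*(-53/6 + 35/2) = 788*(26/3) = 20488/3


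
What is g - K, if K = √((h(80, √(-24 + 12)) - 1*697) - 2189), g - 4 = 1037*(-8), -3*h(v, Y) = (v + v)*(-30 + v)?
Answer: -8292 - I*√49974/3 ≈ -8292.0 - 74.516*I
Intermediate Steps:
h(v, Y) = -2*v*(-30 + v)/3 (h(v, Y) = -(v + v)*(-30 + v)/3 = -2*v*(-30 + v)/3)
g = -8292 (g = 4 + 1037*(-8) = 4 - 8296 = -8292)
K = I*√49974/3 (K = √(((⅔)*80*(30 - 1*80) - 1*697) - 2189) = √(((⅔)*80*(30 - 80) - 697) - 2189) = √(((⅔)*80*(-50) - 697) - 2189) = √((-8000/3 - 697) - 2189) = √(-10091/3 - 2189) = √(-16658/3) = I*√49974/3 ≈ 74.516*I)
g - K = -8292 - I*√49974/3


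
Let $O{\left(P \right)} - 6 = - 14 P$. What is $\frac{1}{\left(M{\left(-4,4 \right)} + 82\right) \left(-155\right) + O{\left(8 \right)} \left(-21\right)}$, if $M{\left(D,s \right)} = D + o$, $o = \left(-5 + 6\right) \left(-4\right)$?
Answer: $- \frac{1}{9244} \approx -0.00010818$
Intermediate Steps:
$o = -4$ ($o = 1 \left(-4\right) = -4$)
$M{\left(D,s \right)} = -4 + D$ ($M{\left(D,s \right)} = D - 4 = -4 + D$)
$O{\left(P \right)} = 6 - 14 P$
$\frac{1}{\left(M{\left(-4,4 \right)} + 82\right) \left(-155\right) + O{\left(8 \right)} \left(-21\right)} = \frac{1}{\left(\left(-4 - 4\right) + 82\right) \left(-155\right) + \left(6 - 112\right) \left(-21\right)} = \frac{1}{\left(-8 + 82\right) \left(-155\right) + \left(6 - 112\right) \left(-21\right)} = \frac{1}{74 \left(-155\right) - -2226} = \frac{1}{-11470 + 2226} = \frac{1}{-9244} = - \frac{1}{9244}$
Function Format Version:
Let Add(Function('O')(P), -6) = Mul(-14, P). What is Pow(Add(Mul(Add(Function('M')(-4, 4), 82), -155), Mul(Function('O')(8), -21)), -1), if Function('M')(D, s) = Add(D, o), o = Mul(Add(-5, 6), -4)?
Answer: Rational(-1, 9244) ≈ -0.00010818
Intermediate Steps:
o = -4 (o = Mul(1, -4) = -4)
Function('M')(D, s) = Add(-4, D) (Function('M')(D, s) = Add(D, -4) = Add(-4, D))
Function('O')(P) = Add(6, Mul(-14, P))
Pow(Add(Mul(Add(Function('M')(-4, 4), 82), -155), Mul(Function('O')(8), -21)), -1) = Pow(Add(Mul(Add(Add(-4, -4), 82), -155), Mul(Add(6, Mul(-14, 8)), -21)), -1) = Pow(Add(Mul(Add(-8, 82), -155), Mul(Add(6, -112), -21)), -1) = Pow(Add(Mul(74, -155), Mul(-106, -21)), -1) = Pow(Add(-11470, 2226), -1) = Pow(-9244, -1) = Rational(-1, 9244)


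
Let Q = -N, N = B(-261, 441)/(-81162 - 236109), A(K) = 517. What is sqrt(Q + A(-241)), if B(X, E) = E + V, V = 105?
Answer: sqrt(5782428004107)/105757 ≈ 22.738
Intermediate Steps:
B(X, E) = 105 + E (B(X, E) = E + 105 = 105 + E)
N = -182/105757 (N = (105 + 441)/(-81162 - 236109) = 546/(-317271) = 546*(-1/317271) = -182/105757 ≈ -0.0017209)
Q = 182/105757 (Q = -1*(-182/105757) = 182/105757 ≈ 0.0017209)
sqrt(Q + A(-241)) = sqrt(182/105757 + 517) = sqrt(54676551/105757) = sqrt(5782428004107)/105757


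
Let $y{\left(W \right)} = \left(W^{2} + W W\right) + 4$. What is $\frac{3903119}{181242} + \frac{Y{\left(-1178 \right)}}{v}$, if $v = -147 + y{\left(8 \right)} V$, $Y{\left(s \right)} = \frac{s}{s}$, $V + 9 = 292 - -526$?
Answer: $\frac{5138675241}{238615162} \approx 21.535$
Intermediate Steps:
$y{\left(W \right)} = 4 + 2 W^{2}$ ($y{\left(W \right)} = \left(W^{2} + W^{2}\right) + 4 = 2 W^{2} + 4 = 4 + 2 W^{2}$)
$V = 809$ ($V = -9 + \left(292 - -526\right) = -9 + \left(292 + 526\right) = -9 + 818 = 809$)
$Y{\left(s \right)} = 1$
$v = 106641$ ($v = -147 + \left(4 + 2 \cdot 8^{2}\right) 809 = -147 + \left(4 + 2 \cdot 64\right) 809 = -147 + \left(4 + 128\right) 809 = -147 + 132 \cdot 809 = -147 + 106788 = 106641$)
$\frac{3903119}{181242} + \frac{Y{\left(-1178 \right)}}{v} = \frac{3903119}{181242} + 1 \cdot \frac{1}{106641} = 3903119 \cdot \frac{1}{181242} + 1 \cdot \frac{1}{106641} = \frac{3903119}{181242} + \frac{1}{106641} = \frac{5138675241}{238615162}$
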